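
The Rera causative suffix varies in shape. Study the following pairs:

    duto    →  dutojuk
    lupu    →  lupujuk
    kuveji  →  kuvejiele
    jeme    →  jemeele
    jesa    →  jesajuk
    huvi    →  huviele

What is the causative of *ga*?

The pattern is front/back vowel harmony: -ele when the last vowel of the stem is a front vowel (*kuveji*, *jeme*, *huvi*); -juk when the last vowel of the stem is a back vowel (*duto*, *lupu*, *jesa*).
Since the last vowel of *ga* is /a/ (a back vowel), it takes -juk, giving *gajuk*.

gajuk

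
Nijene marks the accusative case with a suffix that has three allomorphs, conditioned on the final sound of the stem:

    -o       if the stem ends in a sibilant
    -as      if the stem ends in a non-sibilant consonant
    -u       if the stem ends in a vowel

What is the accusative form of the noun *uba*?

ubau

*uba* — final sound /a/ (a vowel) → -u → *ubau*.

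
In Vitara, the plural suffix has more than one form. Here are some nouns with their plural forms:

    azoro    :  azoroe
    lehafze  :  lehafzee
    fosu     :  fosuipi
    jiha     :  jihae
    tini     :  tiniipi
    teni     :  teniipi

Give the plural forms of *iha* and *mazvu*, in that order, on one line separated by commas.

The pattern is height harmony: -ipi when the last vowel of the stem is a high vowel (*fosu*, *tini*, *teni*); -e when the last vowel of the stem is a non-high vowel (*azoro*, *lehafze*, *jiha*).
The last vowel of *iha* is /a/, which is a non-high vowel, so the suffix is -e, giving *ihae*.
The last vowel of *mazvu* is /u/, which is a high vowel, so the suffix is -ipi, giving *mazvuipi*.

ihae, mazvuipi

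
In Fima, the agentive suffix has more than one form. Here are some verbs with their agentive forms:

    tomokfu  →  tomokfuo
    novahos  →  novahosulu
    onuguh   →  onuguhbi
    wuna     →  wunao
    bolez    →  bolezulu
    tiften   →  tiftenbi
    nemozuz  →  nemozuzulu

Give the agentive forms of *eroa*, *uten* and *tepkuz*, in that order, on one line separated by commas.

eroao, utenbi, tepkuzulu

The alternation tracks the final sound of the stem — -ulu when the stem ends in a sibilant (*novahos*, *bolez*, *nemozuz*); -bi when the stem ends in a non-sibilant consonant (*onuguh*, *tiften*); -o when the stem ends in a vowel (*tomokfu*, *wuna*).
The final sound of *eroa* is /a/, which is a vowel, so the suffix is -o, giving *eroao*.
*uten*: final sound = /n/, a non-sibilant consonant → -bi → *utenbi*.
*tepkuz* — final sound /z/ (a sibilant) → -ulu → *tepkuzulu*.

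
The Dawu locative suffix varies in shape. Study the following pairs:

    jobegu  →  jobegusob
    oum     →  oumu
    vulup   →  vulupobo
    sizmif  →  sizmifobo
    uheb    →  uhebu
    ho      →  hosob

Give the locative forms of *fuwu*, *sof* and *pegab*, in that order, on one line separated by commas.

fuwusob, sofobo, pegabu

The alternation tracks the final sound of the stem — -obo when the stem ends in a voiceless consonant (*vulup*, *sizmif*); -u when the stem ends in a voiced consonant (*oum*, *uheb*); -sob when the stem ends in a vowel (*jobegu*, *ho*).
Since the final sound of *fuwu* is /u/ (a vowel), it takes -sob, giving *fuwusob*.
The final sound of *sof* is /f/, which is a voiceless consonant, so the suffix is -obo, giving *sofobo*.
*pegab* — final sound /b/ (a voiced consonant) → -u → *pegabu*.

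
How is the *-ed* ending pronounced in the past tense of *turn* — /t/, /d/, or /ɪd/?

The stem *turn* ends in a voiced sound other than /d/.
The -ed suffix is realized as /ɪd/ after /t, d/; as /t/ after other voiceless consonants; and as /d/ after other voiced sounds.
So -ed on *turn* is pronounced /d/.

/d/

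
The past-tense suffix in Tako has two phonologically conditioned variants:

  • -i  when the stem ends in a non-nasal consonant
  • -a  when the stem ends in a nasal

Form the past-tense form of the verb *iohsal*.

iohsali

Since the final consonant of *iohsal* is /l/ (non-nasal), it takes -i, giving *iohsali*.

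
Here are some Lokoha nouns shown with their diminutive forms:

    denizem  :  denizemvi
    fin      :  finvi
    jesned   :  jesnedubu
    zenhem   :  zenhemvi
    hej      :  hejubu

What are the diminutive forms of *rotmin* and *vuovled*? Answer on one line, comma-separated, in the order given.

rotminvi, vuovledubu

The pattern is nasality of the final consonant: -vi when the stem ends in a nasal (*denizem*, *fin*, *zenhem*); -ubu when the stem ends in a non-nasal consonant (*jesned*, *hej*).
The final consonant of *rotmin* is /n/, which is a nasal, so the suffix is -vi, giving *rotminvi*.
*vuovled*: final consonant = /d/, non-nasal → -ubu → *vuovledubu*.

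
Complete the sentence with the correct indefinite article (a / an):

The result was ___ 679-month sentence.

a

The indefinite article is chosen by the initial *sound* of the following word, not its spelling.
The number *679* is spoken "six hundred …", beginning with /sɪks/ — a consonant sound.
So the article is *a*: The result was a 679-month sentence.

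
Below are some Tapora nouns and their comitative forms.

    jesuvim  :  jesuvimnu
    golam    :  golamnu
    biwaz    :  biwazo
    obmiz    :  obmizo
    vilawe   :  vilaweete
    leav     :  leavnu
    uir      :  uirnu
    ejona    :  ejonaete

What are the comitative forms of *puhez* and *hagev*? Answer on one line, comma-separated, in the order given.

The pattern is sibilance of the final sound: -o when the stem ends in a sibilant (*biwaz*, *obmiz*); -nu when the stem ends in a non-sibilant consonant (*jesuvim*, *golam*, *leav*, *uir*); -ete when the stem ends in a vowel (*vilawe*, *ejona*).
Since the final sound of *puhez* is /z/ (a sibilant), it takes -o, giving *puhezo*.
The final sound of *hagev* is /v/, which is a non-sibilant consonant, so the suffix is -nu, giving *hagevnu*.

puhezo, hagevnu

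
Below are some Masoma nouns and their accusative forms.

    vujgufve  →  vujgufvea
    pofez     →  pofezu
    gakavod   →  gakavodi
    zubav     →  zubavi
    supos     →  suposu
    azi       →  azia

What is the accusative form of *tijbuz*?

The suffix is conditioned by the final sound: -u when the stem ends in a sibilant (*pofez*, *supos*); -i when the stem ends in a non-sibilant consonant (*gakavod*, *zubav*); -a when the stem ends in a vowel (*vujgufve*, *azi*).
The final sound of *tijbuz* is /z/, which is a sibilant, so the suffix is -u, giving *tijbuzu*.

tijbuzu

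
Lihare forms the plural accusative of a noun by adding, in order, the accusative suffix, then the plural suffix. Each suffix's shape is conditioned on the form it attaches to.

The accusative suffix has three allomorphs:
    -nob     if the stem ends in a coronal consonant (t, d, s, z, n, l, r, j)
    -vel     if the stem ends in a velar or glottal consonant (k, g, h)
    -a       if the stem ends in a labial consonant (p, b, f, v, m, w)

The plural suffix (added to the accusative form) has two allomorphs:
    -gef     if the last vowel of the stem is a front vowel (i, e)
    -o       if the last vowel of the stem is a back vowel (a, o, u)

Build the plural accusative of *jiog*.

The final consonant of *jiog* is /g/, which is velar/glottal, so the accusative suffix is -vel, giving *jiogvel*.
The last vowel of the accusative form *jiogvel* is /e/, which is a front vowel, so the plural suffix is -gef, giving *jiogvelgef*.

jiogvelgef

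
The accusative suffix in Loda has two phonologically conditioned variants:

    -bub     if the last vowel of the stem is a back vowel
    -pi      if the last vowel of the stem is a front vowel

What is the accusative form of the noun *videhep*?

videheppi

*videhep*: last vowel = /e/, a front vowel → -pi → *videheppi*.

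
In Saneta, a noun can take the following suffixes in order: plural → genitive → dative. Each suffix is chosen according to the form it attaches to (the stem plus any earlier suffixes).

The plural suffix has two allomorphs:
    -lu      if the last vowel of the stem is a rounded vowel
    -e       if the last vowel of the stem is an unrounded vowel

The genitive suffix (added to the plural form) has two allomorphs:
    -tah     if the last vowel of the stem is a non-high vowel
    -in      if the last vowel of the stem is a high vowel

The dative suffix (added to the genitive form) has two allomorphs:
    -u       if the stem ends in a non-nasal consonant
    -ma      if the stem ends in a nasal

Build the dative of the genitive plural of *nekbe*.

nekbeetahu

*nekbe* — last vowel /e/ (an unrounded vowel) → -e → *nekbee*.
Since the last vowel of the plural form *nekbee* is /e/ (a non-high vowel), it takes -tah, giving *nekbeetah*.
Since the final consonant of the genitive form *nekbeetah* is /h/ (non-nasal), it takes -u, giving *nekbeetahu*.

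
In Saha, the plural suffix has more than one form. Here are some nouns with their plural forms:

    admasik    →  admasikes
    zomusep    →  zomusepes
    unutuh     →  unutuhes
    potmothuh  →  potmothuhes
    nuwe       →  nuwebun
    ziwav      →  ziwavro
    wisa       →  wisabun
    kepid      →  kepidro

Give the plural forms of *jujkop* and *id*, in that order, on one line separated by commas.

The pattern is voicing of the final sound: -es when the stem ends in a voiceless consonant (*admasik*, *zomusep*, *unutuh*, *potmothuh*); -ro when the stem ends in a voiced consonant (*ziwav*, *kepid*); -bun when the stem ends in a vowel (*nuwe*, *wisa*).
*jujkop*: final sound = /p/, a voiceless consonant → -es → *jujkopes*.
*id* — final sound /d/ (a voiced consonant) → -ro → *idro*.

jujkopes, idro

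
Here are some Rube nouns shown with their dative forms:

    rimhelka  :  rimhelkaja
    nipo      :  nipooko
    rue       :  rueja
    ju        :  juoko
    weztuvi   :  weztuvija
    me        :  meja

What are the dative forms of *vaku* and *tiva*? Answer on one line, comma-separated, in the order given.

vakuoko, tivaja

The pattern is rounding harmony: -oko when the last vowel of the stem is a rounded vowel (*nipo*, *ju*); -ja when the last vowel of the stem is an unrounded vowel (*rimhelka*, *rue*, *weztuvi*, *me*).
*vaku*: last vowel = /u/, a rounded vowel → -oko → *vakuoko*.
The last vowel of *tiva* is /a/, which is an unrounded vowel, so the suffix is -ja, giving *tivaja*.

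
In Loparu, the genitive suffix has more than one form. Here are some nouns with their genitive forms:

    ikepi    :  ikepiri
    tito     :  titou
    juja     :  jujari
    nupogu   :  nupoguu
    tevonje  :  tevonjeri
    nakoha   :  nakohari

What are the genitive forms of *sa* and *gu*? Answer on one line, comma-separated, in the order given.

The pattern is rounding harmony: -u when the last vowel of the stem is a rounded vowel (*tito*, *nupogu*); -ri when the last vowel of the stem is an unrounded vowel (*ikepi*, *juja*, *tevonje*, *nakoha*).
Since the last vowel of *sa* is /a/ (an unrounded vowel), it takes -ri, giving *sari*.
Since the last vowel of *gu* is /u/ (a rounded vowel), it takes -u, giving *guu*.

sari, guu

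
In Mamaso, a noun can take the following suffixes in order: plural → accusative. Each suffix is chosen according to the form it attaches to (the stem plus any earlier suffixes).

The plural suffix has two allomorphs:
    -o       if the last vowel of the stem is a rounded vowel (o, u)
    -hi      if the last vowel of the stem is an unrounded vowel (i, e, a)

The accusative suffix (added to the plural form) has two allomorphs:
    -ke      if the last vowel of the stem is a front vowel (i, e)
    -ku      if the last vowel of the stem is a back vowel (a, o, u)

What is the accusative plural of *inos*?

inosoku

The last vowel of *inos* is /o/, which is a rounded vowel, so the plural suffix is -o, giving *inoso*.
The last vowel of the plural form *inoso* is /o/, which is a back vowel, so the accusative suffix is -ku, giving *inosoku*.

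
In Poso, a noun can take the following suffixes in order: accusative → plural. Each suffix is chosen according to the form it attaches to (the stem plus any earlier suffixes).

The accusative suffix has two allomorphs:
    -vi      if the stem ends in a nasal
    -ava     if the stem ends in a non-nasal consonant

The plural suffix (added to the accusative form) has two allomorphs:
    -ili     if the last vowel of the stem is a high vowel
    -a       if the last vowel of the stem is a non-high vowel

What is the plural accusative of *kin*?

kinviili

*kin* — final consonant /n/ (a nasal) → -vi → *kinvi*.
The last vowel of the accusative form *kinvi* is /i/, which is a high vowel, so the plural suffix is -ili, giving *kinviili*.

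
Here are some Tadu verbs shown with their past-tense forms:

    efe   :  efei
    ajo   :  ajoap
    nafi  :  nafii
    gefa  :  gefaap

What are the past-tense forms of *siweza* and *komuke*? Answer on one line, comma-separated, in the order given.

The suffix is conditioned by the last vowel: -i when the last vowel of the stem is a front vowel (*efe*, *nafi*); -ap when the last vowel of the stem is a back vowel (*ajo*, *gefa*).
*siweza* — last vowel /a/ (a back vowel) → -ap → *siwezaap*.
Since the last vowel of *komuke* is /e/ (a front vowel), it takes -i, giving *komukei*.

siwezaap, komukei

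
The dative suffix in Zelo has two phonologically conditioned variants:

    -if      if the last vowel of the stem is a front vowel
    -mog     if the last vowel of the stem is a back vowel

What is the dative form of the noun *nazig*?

*nazig* — last vowel /i/ (a front vowel) → -if → *nazigif*.

nazigif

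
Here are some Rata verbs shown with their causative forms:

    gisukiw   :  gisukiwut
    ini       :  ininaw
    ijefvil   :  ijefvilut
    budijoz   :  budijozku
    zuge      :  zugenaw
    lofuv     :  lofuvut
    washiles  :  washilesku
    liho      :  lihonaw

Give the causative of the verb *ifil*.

Looking at the final sound of each stem: -ku when the stem ends in a sibilant (*budijoz*, *washiles*); -ut when the stem ends in a non-sibilant consonant (*gisukiw*, *ijefvil*, *lofuv*); -naw when the stem ends in a vowel (*ini*, *zuge*, *liho*).
Since the final sound of *ifil* is /l/ (a non-sibilant consonant), it takes -ut, giving *ifilut*.

ifilut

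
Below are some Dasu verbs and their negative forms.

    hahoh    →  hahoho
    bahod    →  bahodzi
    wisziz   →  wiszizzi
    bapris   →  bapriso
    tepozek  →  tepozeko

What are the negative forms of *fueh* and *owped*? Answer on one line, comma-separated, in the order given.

Looking at the final consonant of each stem: -o when the stem ends in a voiceless consonant (*hahoh*, *bapris*, *tepozek*); -zi when the stem ends in a voiced consonant (*bahod*, *wisziz*).
Since the final consonant of *fueh* is /h/ (voiceless), it takes -o, giving *fueho*.
Since the final consonant of *owped* is /d/ (voiced), it takes -zi, giving *owpedzi*.

fueho, owpedzi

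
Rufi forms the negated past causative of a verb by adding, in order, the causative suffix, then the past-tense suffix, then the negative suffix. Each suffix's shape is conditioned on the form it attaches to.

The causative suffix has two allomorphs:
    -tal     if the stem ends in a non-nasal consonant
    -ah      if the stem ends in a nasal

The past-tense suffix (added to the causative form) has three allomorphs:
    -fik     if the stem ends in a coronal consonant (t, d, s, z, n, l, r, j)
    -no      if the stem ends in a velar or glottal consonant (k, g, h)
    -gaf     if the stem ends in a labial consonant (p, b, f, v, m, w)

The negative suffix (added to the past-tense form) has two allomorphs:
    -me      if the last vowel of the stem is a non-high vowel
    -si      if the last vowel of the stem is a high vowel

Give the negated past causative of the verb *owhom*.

The final consonant of *owhom* is /m/, which is a nasal, so the causative suffix is -ah, giving *owhomah*.
The causative form *owhomah*: final consonant = /h/, velar/glottal → -no → *owhomahno*.
The past-tense form *owhomahno* — last vowel /o/ (a non-high vowel) → -me → *owhomahnome*.

owhomahnome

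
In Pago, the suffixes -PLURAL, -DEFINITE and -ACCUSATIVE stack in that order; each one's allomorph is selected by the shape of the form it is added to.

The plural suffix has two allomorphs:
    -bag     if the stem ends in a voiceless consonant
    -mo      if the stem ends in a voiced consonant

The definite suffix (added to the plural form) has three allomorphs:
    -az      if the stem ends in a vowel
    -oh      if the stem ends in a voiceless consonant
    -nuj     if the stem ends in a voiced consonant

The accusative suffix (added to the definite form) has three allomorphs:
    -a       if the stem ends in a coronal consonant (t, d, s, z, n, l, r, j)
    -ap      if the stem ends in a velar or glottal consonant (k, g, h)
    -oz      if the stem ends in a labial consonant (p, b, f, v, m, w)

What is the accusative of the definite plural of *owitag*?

owitagmoaza

*owitag* — final consonant /g/ (voiced) → -mo → *owitagmo*.
Since the final sound of the plural form *owitagmo* is /o/ (a vowel), it takes -az, giving *owitagmoaz*.
The final consonant of the definite form *owitagmoaz* is /z/, which is coronal, so the accusative suffix is -a, giving *owitagmoaza*.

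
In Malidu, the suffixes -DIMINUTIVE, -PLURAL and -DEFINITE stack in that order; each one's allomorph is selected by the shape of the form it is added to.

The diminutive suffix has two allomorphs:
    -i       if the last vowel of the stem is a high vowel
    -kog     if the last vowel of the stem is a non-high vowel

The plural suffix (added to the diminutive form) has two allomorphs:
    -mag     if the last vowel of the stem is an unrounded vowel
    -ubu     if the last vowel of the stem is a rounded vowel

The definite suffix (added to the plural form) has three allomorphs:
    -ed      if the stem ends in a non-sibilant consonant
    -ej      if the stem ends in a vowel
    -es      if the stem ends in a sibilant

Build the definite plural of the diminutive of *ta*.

takogubuej

Since the last vowel of *ta* is /a/ (a non-high vowel), it takes -kog, giving *takog*.
The last vowel of the diminutive form *takog* is /o/, which is a rounded vowel, so the plural suffix is -ubu, giving *takogubu*.
Since the final sound of the plural form *takogubu* is /u/ (a vowel), it takes -ej, giving *takogubuej*.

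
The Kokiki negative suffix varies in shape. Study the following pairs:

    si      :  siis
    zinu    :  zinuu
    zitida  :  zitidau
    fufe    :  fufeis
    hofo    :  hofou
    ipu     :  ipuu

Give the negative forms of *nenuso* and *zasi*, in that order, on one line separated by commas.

nenusou, zasiis

The pattern is front/back vowel harmony: -is when the last vowel of the stem is a front vowel (*si*, *fufe*); -u when the last vowel of the stem is a back vowel (*zinu*, *zitida*, *hofo*, *ipu*).
Since the last vowel of *nenuso* is /o/ (a back vowel), it takes -u, giving *nenusou*.
*zasi* — last vowel /i/ (a front vowel) → -is → *zasiis*.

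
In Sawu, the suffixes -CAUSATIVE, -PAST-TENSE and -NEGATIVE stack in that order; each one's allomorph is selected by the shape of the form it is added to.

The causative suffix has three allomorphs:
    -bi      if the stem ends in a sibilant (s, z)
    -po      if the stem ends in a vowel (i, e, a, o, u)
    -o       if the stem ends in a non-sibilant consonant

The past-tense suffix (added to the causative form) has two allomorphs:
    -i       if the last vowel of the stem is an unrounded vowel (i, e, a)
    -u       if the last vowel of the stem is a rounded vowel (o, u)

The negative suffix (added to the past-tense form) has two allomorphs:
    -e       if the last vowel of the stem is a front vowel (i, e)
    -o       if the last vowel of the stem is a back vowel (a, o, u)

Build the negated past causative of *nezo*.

*nezo*: final sound = /o/, a vowel → -po → *nezopo*.
The last vowel of the causative form *nezopo* is /o/, which is a rounded vowel, so the past-tense suffix is -u, giving *nezopou*.
The past-tense form *nezopou*: last vowel = /u/, a back vowel → -o → *nezopouo*.

nezopouo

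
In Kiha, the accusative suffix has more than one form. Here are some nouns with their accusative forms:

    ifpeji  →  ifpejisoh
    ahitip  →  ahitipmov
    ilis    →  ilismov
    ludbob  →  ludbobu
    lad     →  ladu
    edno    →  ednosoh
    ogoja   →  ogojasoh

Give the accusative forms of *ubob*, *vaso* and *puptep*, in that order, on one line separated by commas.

ubobu, vasosoh, puptepmov

Looking at the final sound of each stem: -mov when the stem ends in a voiceless consonant (*ahitip*, *ilis*); -u when the stem ends in a voiced consonant (*ludbob*, *lad*); -soh when the stem ends in a vowel (*ifpeji*, *edno*, *ogoja*).
*ubob*: final sound = /b/, a voiced consonant → -u → *ubobu*.
*vaso*: final sound = /o/, a vowel → -soh → *vasosoh*.
*puptep* — final sound /p/ (a voiceless consonant) → -mov → *puptepmov*.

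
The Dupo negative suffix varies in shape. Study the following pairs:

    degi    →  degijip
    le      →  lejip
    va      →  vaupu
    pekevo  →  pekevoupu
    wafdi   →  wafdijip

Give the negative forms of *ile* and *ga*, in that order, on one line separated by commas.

ilejip, gaupu

Looking at the last vowel of each stem: -jip when the last vowel of the stem is a front vowel (*degi*, *le*, *wafdi*); -upu when the last vowel of the stem is a back vowel (*va*, *pekevo*).
*ile*: last vowel = /e/, a front vowel → -jip → *ilejip*.
*ga* — last vowel /a/ (a back vowel) → -upu → *gaupu*.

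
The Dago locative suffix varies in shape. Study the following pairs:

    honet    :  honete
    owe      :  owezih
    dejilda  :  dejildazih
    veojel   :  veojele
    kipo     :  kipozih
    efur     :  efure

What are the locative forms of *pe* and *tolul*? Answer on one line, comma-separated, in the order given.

pezih, tolule

Looking at the final sound of each stem: -e when the stem ends in a consonant (*honet*, *veojel*, *efur*); -zih when the stem ends in a vowel (*owe*, *dejilda*, *kipo*).
*pe* — final sound /e/ (a vowel) → -zih → *pezih*.
*tolul*: final sound = /l/, a consonant → -e → *tolule*.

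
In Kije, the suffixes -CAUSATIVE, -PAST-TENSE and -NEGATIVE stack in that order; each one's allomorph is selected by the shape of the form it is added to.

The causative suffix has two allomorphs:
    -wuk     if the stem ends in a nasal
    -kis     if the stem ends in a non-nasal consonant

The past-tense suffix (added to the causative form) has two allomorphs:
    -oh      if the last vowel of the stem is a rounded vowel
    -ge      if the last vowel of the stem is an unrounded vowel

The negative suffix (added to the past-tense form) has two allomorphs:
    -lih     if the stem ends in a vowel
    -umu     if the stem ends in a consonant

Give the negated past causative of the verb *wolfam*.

The final consonant of *wolfam* is /m/, which is a nasal, so the causative suffix is -wuk, giving *wolfamwuk*.
The causative form *wolfamwuk* — last vowel /u/ (a rounded vowel) → -oh → *wolfamwukoh*.
Since the final sound of the past-tense form *wolfamwukoh* is /h/ (a consonant), it takes -umu, giving *wolfamwukohumu*.

wolfamwukohumu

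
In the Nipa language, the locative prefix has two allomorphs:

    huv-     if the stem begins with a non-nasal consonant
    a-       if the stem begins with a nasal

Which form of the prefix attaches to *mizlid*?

The first consonant of *mizlid* is /m/, which is a nasal, so the prefix is a-.

a-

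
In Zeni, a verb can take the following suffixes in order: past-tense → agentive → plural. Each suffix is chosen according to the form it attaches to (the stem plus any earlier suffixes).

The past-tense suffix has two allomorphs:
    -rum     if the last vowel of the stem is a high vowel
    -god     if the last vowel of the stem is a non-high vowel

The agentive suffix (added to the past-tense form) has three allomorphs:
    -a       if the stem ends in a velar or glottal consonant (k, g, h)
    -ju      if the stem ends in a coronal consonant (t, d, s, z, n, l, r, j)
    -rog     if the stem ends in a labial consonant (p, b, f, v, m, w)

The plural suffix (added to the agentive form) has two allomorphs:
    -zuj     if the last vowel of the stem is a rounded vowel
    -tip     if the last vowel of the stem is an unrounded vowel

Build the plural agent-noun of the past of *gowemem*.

gowememgodjuzuj

Since the last vowel of *gowemem* is /e/ (a non-high vowel), it takes -god, giving *gowememgod*.
The final consonant of the past-tense form *gowememgod* is /d/, which is coronal, so the agentive suffix is -ju, giving *gowememgodju*.
The agentive form *gowememgodju* — last vowel /u/ (a rounded vowel) → -zuj → *gowememgodjuzuj*.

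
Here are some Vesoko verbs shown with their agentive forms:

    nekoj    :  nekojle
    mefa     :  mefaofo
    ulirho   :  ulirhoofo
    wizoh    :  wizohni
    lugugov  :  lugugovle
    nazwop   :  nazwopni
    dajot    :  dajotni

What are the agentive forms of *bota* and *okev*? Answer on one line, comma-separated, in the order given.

botaofo, okevle

Looking at the final sound of each stem: -ni when the stem ends in a voiceless consonant (*wizoh*, *nazwop*, *dajot*); -le when the stem ends in a voiced consonant (*nekoj*, *lugugov*); -ofo when the stem ends in a vowel (*mefa*, *ulirho*).
The final sound of *bota* is /a/, which is a vowel, so the suffix is -ofo, giving *botaofo*.
The final sound of *okev* is /v/, which is a voiced consonant, so the suffix is -le, giving *okevle*.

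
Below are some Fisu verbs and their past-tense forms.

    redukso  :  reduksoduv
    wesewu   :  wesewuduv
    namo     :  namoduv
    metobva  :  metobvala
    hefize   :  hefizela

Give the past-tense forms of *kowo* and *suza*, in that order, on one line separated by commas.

Looking at the last vowel of each stem: -duv when the last vowel of the stem is a rounded vowel (*redukso*, *wesewu*, *namo*); -la when the last vowel of the stem is an unrounded vowel (*metobva*, *hefize*).
*kowo* — last vowel /o/ (a rounded vowel) → -duv → *kowoduv*.
*suza*: last vowel = /a/, an unrounded vowel → -la → *suzala*.

kowoduv, suzala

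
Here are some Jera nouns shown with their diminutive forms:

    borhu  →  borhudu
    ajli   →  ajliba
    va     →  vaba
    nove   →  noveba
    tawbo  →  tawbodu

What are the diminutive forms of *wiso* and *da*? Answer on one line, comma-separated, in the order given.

wisodu, daba

The suffix is conditioned by the last vowel: -du when the last vowel of the stem is a rounded vowel (*borhu*, *tawbo*); -ba when the last vowel of the stem is an unrounded vowel (*ajli*, *va*, *nove*).
The last vowel of *wiso* is /o/, which is a rounded vowel, so the suffix is -du, giving *wisodu*.
*da* — last vowel /a/ (an unrounded vowel) → -ba → *daba*.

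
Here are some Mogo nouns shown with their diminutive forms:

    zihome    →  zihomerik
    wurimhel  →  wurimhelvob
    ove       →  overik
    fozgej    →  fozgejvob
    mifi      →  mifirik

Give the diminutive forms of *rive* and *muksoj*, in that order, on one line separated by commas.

The alternation tracks the final sound of the stem — -vob when the stem ends in a consonant (*wurimhel*, *fozgej*); -rik when the stem ends in a vowel (*zihome*, *ove*, *mifi*).
The final sound of *rive* is /e/, which is a vowel, so the suffix is -rik, giving *riverik*.
*muksoj*: final sound = /j/, a consonant → -vob → *muksojvob*.

riverik, muksojvob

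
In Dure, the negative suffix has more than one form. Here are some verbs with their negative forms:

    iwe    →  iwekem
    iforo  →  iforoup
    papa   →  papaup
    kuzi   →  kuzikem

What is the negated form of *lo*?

The pattern is front/back vowel harmony: -kem when the last vowel of the stem is a front vowel (*iwe*, *kuzi*); -up when the last vowel of the stem is a back vowel (*iforo*, *papa*).
*lo* — last vowel /o/ (a back vowel) → -up → *loup*.

loup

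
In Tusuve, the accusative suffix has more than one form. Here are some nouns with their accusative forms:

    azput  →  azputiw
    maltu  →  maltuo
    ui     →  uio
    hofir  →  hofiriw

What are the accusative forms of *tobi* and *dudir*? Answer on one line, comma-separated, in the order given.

The suffix is conditioned by the final sound: -iw when the stem ends in a consonant (*azput*, *hofir*); -o when the stem ends in a vowel (*maltu*, *ui*).
Since the final sound of *tobi* is /i/ (a vowel), it takes -o, giving *tobio*.
The final sound of *dudir* is /r/, which is a consonant, so the suffix is -iw, giving *dudiriw*.

tobio, dudiriw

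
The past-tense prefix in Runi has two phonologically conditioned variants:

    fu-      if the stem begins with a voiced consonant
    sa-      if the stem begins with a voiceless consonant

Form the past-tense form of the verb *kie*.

*kie* — first consonant /k/ (voiceless) → sa- → *sakie*.

sakie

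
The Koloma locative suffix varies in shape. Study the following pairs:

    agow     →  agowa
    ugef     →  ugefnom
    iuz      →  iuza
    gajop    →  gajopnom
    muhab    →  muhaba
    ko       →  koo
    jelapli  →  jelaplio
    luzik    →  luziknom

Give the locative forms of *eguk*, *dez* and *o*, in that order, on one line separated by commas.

The suffix is conditioned by the final sound: -nom when the stem ends in a voiceless consonant (*ugef*, *gajop*, *luzik*); -a when the stem ends in a voiced consonant (*agow*, *iuz*, *muhab*); -o when the stem ends in a vowel (*ko*, *jelapli*).
Since the final sound of *eguk* is /k/ (a voiceless consonant), it takes -nom, giving *eguknom*.
Since the final sound of *dez* is /z/ (a voiced consonant), it takes -a, giving *deza*.
*o* — final sound /o/ (a vowel) → -o → *oo*.

eguknom, deza, oo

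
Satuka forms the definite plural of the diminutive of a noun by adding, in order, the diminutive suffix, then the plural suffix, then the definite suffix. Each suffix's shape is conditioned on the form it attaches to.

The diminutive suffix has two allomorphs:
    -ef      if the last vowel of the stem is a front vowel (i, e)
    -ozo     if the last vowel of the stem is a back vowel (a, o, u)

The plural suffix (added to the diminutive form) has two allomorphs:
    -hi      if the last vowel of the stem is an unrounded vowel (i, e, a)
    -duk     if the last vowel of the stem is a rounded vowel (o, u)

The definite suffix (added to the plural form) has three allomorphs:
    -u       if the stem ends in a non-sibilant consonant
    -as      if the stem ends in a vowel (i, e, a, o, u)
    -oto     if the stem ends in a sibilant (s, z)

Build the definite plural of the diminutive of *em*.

Since the last vowel of *em* is /e/ (a front vowel), it takes -ef, giving *emef*.
The last vowel of the diminutive form *emef* is /e/, which is an unrounded vowel, so the plural suffix is -hi, giving *emefhi*.
Since the final sound of the plural form *emefhi* is /i/ (a vowel), it takes -as, giving *emefhias*.

emefhias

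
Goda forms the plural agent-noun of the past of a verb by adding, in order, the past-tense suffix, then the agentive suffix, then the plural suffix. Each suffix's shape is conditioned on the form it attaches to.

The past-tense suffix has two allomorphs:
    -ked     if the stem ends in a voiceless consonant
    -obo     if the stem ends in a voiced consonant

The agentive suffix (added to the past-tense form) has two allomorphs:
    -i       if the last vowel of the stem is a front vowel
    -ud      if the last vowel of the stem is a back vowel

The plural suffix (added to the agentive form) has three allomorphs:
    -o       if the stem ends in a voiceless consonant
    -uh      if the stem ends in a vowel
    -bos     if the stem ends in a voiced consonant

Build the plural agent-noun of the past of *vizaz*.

vizazoboudbos

Since the final consonant of *vizaz* is /z/ (voiced), it takes -obo, giving *vizazobo*.
The last vowel of the past-tense form *vizazobo* is /o/, which is a back vowel, so the agentive suffix is -ud, giving *vizazoboud*.
The agentive form *vizazoboud* — final sound /d/ (a voiced consonant) → -bos → *vizazoboudbos*.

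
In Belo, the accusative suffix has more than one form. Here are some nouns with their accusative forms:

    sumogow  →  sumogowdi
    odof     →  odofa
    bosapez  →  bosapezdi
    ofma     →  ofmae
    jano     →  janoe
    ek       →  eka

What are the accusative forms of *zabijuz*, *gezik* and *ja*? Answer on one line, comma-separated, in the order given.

zabijuzdi, gezika, jae

The alternation tracks the final sound of the stem — -a when the stem ends in a voiceless consonant (*odof*, *ek*); -di when the stem ends in a voiced consonant (*sumogow*, *bosapez*); -e when the stem ends in a vowel (*ofma*, *jano*).
*zabijuz*: final sound = /z/, a voiced consonant → -di → *zabijuzdi*.
*gezik*: final sound = /k/, a voiceless consonant → -a → *gezika*.
Since the final sound of *ja* is /a/ (a vowel), it takes -e, giving *jae*.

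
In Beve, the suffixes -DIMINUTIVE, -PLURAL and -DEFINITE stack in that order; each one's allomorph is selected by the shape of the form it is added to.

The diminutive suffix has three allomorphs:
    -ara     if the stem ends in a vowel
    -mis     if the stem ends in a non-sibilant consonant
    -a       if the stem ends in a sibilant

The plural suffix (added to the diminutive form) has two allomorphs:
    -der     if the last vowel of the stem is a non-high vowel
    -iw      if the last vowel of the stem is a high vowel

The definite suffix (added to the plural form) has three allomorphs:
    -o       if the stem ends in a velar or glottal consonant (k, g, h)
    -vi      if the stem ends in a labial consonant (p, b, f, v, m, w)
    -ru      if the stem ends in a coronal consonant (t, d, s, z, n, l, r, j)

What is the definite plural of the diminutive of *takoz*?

*takoz*: final sound = /z/, a sibilant → -a → *takoza*.
The diminutive form *takoza*: last vowel = /a/, a non-high vowel → -der → *takozader*.
The final consonant of the plural form *takozader* is /r/, which is coronal, so the definite suffix is -ru, giving *takozaderru*.

takozaderru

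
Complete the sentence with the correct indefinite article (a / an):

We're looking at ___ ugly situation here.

The indefinite article is chosen by the initial *sound* of the following word, not its spelling.
*ugly* begins with the sound /ʌ/ (u pronounced /ʌ/) — a vowel sound.
So the article is *an*: We're looking at an ugly situation here.

an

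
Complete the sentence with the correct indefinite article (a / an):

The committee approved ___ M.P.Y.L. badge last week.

The indefinite article is chosen by the initial *sound* of the following word, not its spelling.
The initialism *M.P.Y.L.* is read letter by letter; the first letter, M, is pronounced /ɛm/, which begins with a vowel sound.
So the article is *an*: The committee approved an M.P.Y.L. badge last week.

an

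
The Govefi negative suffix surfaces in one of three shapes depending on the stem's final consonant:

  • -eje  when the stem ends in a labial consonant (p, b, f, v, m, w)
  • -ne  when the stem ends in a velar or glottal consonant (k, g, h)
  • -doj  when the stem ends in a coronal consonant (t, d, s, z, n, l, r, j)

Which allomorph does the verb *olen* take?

*olen*: final consonant = /n/, coronal → -doj.

-doj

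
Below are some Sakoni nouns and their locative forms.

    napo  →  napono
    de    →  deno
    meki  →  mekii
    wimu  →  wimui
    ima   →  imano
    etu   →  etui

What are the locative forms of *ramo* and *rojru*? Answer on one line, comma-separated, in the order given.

The pattern is height harmony: -i when the last vowel of the stem is a high vowel (*meki*, *wimu*, *etu*); -no when the last vowel of the stem is a non-high vowel (*napo*, *de*, *ima*).
Since the last vowel of *ramo* is /o/ (a non-high vowel), it takes -no, giving *ramono*.
Since the last vowel of *rojru* is /u/ (a high vowel), it takes -i, giving *rojrui*.

ramono, rojrui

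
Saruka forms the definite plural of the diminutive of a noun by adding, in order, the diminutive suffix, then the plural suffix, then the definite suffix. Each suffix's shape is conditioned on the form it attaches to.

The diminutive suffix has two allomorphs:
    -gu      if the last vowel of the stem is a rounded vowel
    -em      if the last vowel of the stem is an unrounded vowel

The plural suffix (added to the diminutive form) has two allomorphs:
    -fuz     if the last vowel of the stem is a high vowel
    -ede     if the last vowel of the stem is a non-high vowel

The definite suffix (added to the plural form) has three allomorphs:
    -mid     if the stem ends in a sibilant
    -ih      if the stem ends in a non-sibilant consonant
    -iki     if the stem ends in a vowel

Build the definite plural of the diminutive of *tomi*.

*tomi*: last vowel = /i/, an unrounded vowel → -em → *tomiem*.
The last vowel of the diminutive form *tomiem* is /e/, which is a non-high vowel, so the plural suffix is -ede, giving *tomiemede*.
The plural form *tomiemede* — final sound /e/ (a vowel) → -iki → *tomiemedeiki*.

tomiemedeiki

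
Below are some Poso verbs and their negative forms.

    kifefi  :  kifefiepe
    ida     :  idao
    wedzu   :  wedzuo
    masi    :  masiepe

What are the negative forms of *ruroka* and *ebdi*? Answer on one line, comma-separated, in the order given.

rurokao, ebdiepe

The alternation tracks the last vowel of the stem — -epe when the last vowel of the stem is a front vowel (*kifefi*, *masi*); -o when the last vowel of the stem is a back vowel (*ida*, *wedzu*).
The last vowel of *ruroka* is /a/, which is a back vowel, so the suffix is -o, giving *rurokao*.
The last vowel of *ebdi* is /i/, which is a front vowel, so the suffix is -epe, giving *ebdiepe*.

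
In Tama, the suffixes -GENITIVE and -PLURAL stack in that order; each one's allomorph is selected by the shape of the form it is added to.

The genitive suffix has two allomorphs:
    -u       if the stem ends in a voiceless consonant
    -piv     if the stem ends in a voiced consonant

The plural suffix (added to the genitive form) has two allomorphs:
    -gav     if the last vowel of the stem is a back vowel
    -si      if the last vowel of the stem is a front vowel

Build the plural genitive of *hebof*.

*hebof* — final consonant /f/ (voiceless) → -u → *hebofu*.
The last vowel of the genitive form *hebofu* is /u/, which is a back vowel, so the plural suffix is -gav, giving *hebofugav*.

hebofugav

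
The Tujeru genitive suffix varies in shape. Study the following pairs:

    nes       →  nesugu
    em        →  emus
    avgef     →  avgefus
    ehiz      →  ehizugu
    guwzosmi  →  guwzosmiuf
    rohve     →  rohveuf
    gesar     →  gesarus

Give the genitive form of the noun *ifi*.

Looking at the final sound of each stem: -ugu when the stem ends in a sibilant (*nes*, *ehiz*); -us when the stem ends in a non-sibilant consonant (*em*, *avgef*, *gesar*); -uf when the stem ends in a vowel (*guwzosmi*, *rohve*).
The final sound of *ifi* is /i/, which is a vowel, so the suffix is -uf, giving *ifiuf*.

ifiuf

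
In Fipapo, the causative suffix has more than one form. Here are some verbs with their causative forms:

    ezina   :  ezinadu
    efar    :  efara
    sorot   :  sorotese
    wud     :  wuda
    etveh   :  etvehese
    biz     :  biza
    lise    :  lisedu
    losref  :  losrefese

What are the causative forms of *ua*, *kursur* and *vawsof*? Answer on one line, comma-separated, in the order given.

uadu, kursura, vawsofese

The pattern is voicing of the final sound: -ese when the stem ends in a voiceless consonant (*sorot*, *etveh*, *losref*); -a when the stem ends in a voiced consonant (*efar*, *wud*, *biz*); -du when the stem ends in a vowel (*ezina*, *lise*).
Since the final sound of *ua* is /a/ (a vowel), it takes -du, giving *uadu*.
*kursur*: final sound = /r/, a voiced consonant → -a → *kursura*.
*vawsof* — final sound /f/ (a voiceless consonant) → -ese → *vawsofese*.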